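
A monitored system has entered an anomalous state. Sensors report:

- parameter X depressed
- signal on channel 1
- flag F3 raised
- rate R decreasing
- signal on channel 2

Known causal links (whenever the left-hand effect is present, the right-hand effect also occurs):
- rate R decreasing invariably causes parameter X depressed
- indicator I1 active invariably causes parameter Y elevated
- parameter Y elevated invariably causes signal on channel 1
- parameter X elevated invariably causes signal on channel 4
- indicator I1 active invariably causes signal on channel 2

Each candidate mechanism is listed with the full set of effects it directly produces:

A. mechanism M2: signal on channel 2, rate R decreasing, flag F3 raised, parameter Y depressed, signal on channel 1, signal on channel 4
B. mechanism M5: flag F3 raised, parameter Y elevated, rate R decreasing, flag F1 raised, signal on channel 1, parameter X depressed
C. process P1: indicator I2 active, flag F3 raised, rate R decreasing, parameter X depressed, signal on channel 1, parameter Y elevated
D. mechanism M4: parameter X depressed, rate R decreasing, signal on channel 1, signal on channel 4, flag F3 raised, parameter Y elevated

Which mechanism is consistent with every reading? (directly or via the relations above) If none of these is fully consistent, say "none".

Per-candidate check:
(A) mechanism M2 — parameter X depressed match (via rate R decreasing → parameter X depressed); signal on channel 1 match; flag F3 raised match; rate R decreasing match; signal on channel 2 match
(B) mechanism M5 — does not account for signal on channel 2
(C) process P1 — parameter X depressed match; signal on channel 1 match; flag F3 raised match; rate R decreasing match; signal on channel 2 miss
(D) mechanism M4 — parameter X depressed match; signal on channel 1 match; flag F3 raised match; rate R decreasing match; signal on channel 2 miss
Only (A) is consistent with every observation.

A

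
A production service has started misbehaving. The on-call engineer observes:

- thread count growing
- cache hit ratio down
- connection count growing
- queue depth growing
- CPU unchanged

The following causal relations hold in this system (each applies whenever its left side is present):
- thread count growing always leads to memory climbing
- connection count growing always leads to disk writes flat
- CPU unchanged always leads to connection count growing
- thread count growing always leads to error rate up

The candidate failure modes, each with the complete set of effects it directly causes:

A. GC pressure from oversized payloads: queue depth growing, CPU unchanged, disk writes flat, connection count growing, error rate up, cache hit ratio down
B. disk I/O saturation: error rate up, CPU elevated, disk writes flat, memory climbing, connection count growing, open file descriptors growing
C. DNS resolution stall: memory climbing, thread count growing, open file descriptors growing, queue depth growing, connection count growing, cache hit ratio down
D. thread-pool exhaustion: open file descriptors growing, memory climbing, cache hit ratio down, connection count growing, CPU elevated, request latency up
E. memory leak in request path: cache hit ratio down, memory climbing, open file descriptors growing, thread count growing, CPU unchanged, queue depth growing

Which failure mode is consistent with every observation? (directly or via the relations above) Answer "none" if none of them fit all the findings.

E

Checking each candidate against the observations:
(A) GC pressure from oversized payloads — does not account for thread count growing
(B) disk I/O saturation — fails on thread count growing, cache hit ratio down, queue depth growing, CPU unchanged (predicts CPU elevated, not CPU unchanged)
(C) DNS resolution stall — does not account for CPU unchanged
(D) thread-pool exhaustion — fails on thread count growing, queue depth growing, CPU unchanged (predicts CPU elevated, not CPU unchanged)
(E) memory leak in request path — thread count growing yes; cache hit ratio down yes; connection count growing yes (through CPU unchanged → connection count growing); queue depth growing yes; CPU unchanged yes
Only (E) is consistent with every observation.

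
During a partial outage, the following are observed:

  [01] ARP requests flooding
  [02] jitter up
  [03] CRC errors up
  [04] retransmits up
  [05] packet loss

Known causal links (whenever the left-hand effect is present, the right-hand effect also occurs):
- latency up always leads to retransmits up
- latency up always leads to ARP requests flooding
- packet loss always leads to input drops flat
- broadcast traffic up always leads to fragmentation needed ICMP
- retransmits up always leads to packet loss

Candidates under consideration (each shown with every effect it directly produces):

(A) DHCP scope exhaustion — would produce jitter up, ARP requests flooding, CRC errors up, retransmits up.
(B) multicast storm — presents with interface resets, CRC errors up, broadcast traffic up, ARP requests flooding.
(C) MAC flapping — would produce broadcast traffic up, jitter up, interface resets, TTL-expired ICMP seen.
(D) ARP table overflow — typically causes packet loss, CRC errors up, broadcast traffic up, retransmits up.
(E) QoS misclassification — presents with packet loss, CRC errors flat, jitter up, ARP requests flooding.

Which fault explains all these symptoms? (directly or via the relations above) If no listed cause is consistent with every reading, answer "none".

A

Checking each candidate against the observations:
(A) DHCP scope exhaustion — ARP requests flooding yes; jitter up yes; CRC errors up yes; retransmits up yes; packet loss yes (by retransmits up → packet loss)
(B) multicast storm — does not account for jitter up, retransmits up, packet loss
(C) MAC flapping — ARP requests flooding NO; jitter up yes; CRC errors up NO; retransmits up NO; packet loss NO
(D) ARP table overflow — ARP requests flooding NO; jitter up NO; CRC errors up yes; retransmits up yes; packet loss yes
(E) QoS misclassification — fails on CRC errors up, retransmits up (predicts CRC errors flat, not CRC errors up)
(A) is the only candidate with no mismatches.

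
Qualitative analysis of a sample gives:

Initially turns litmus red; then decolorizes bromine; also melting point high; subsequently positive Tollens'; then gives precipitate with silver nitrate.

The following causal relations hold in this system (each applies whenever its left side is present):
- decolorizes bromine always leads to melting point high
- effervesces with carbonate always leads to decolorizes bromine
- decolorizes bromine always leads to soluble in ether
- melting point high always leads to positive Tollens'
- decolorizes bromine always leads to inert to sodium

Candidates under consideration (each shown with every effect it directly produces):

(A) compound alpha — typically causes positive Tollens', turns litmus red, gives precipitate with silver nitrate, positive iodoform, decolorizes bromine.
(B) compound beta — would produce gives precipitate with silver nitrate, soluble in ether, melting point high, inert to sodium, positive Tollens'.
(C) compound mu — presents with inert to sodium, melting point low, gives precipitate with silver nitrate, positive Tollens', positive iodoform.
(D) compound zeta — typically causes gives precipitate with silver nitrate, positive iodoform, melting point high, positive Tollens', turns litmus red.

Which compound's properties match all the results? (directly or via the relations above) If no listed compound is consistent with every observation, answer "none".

For each candidate, compare predicted effects to what was observed:
(A) compound alpha — accounts for every observation (melting point high through decolorizes bromine → melting point high)
(B) compound beta — does not account for turns litmus red, decolorizes bromine
(C) compound mu — turns litmus red ✗; decolorizes bromine ✗; melting point high ✗; positive Tollens' ✓; gives precipitate with silver nitrate ✓
(D) compound zeta — turns litmus red ✓; decolorizes bromine ✗; melting point high ✓; positive Tollens' ✓; gives precipitate with silver nitrate ✓
Only (A) is consistent with every observation.

A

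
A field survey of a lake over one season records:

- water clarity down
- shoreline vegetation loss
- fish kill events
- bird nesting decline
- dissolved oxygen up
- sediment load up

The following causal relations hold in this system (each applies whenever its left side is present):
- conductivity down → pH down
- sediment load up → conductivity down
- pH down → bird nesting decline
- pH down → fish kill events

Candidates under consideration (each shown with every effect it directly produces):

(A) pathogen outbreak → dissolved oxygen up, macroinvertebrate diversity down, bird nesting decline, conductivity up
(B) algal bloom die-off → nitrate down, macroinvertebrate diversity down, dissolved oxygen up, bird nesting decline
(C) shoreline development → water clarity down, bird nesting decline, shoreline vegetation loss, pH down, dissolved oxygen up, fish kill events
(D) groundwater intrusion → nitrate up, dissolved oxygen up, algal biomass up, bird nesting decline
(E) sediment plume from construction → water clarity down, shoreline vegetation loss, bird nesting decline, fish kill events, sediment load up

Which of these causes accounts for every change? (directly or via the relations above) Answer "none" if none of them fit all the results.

For each candidate, compare predicted effects to what was observed:
(A) pathogen outbreak — water clarity down miss; shoreline vegetation loss miss; fish kill events miss; bird nesting decline match; dissolved oxygen up match; sediment load up miss
(B) algal bloom die-off — water clarity down miss; shoreline vegetation loss miss; fish kill events miss; bird nesting decline match; dissolved oxygen up match; sediment load up miss
(C) shoreline development — does not account for sediment load up
(D) groundwater intrusion — does not account for water clarity down, shoreline vegetation loss, fish kill events, sediment load up
(E) sediment plume from construction — does not account for dissolved oxygen up
Every candidate fails on at least one observation.

none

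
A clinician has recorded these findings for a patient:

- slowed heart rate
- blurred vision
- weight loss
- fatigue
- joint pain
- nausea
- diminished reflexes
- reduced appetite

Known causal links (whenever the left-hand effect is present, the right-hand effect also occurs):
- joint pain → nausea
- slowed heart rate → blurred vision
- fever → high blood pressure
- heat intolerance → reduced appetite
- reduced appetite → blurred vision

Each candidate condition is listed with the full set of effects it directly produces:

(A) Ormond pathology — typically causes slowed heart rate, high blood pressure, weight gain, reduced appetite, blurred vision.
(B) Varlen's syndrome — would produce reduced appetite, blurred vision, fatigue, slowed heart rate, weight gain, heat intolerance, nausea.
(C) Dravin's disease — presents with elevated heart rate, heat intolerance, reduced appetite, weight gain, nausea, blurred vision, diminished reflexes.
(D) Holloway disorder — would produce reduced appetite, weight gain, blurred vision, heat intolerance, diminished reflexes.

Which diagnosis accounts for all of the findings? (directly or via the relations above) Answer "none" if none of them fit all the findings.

Per-candidate check:
(A) Ormond pathology — slowed heart rate ✓; blurred vision ✓; weight loss ✗; fatigue ✗; joint pain ✗; nausea ✗; diminished reflexes ✗; reduced appetite ✓
(B) Varlen's syndrome — fails on weight loss, joint pain, diminished reflexes (predicts weight gain, not weight loss)
(C) Dravin's disease — slowed heart rate ✗; blurred vision ✓; weight loss ✗; fatigue ✗; joint pain ✗; nausea ✓; diminished reflexes ✓; reduced appetite ✓
(D) Holloway disorder — slowed heart rate ✗; blurred vision ✓; weight loss ✗; fatigue ✗; joint pain ✗; nausea ✗; diminished reflexes ✓; reduced appetite ✓
No candidate is consistent with all observations.

none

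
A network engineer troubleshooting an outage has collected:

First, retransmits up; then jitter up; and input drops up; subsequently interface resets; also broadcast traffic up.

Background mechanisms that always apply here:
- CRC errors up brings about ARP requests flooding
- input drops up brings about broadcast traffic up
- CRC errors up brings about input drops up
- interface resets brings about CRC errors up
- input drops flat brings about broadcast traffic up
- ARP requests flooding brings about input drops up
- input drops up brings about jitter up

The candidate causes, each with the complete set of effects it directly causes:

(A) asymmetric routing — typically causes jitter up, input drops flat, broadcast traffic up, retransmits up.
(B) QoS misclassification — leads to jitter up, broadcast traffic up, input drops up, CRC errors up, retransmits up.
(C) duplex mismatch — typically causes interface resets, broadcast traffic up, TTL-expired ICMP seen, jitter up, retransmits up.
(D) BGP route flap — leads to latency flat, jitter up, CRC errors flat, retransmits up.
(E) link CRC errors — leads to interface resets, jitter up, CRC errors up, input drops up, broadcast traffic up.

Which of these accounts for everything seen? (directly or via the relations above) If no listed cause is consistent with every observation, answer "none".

Testing each hypothesis:
(A) asymmetric routing — retransmits up yes; jitter up yes; input drops up NO; interface resets NO; broadcast traffic up yes
(B) QoS misclassification — does not account for interface resets
(C) duplex mismatch — retransmits up yes; jitter up yes; input drops up yes (through interface resets → CRC errors up → input drops up); interface resets yes; broadcast traffic up yes
(D) BGP route flap — retransmits up yes; jitter up yes; input drops up NO; interface resets NO; broadcast traffic up NO
(E) link CRC errors — retransmits up NO; jitter up yes; input drops up yes; interface resets yes; broadcast traffic up yes
(C) alone accounts for all the evidence.

C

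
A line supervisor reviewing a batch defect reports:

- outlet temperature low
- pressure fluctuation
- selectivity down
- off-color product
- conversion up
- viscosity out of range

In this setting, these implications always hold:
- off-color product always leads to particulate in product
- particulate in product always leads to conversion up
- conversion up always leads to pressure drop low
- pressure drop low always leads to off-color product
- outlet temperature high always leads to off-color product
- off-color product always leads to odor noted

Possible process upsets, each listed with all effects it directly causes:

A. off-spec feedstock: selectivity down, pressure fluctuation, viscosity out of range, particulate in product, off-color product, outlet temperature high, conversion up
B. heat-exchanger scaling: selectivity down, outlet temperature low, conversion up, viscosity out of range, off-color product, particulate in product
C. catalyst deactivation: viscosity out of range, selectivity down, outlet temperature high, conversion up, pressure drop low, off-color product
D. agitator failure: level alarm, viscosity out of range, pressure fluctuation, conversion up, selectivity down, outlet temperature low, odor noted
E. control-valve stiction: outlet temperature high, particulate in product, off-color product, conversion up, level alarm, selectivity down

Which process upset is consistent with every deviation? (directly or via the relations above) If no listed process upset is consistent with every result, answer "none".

Checking each candidate against the observations:
(A) off-spec feedstock — fails on outlet temperature low (predicts outlet temperature high, not outlet temperature low)
(B) heat-exchanger scaling — does not account for pressure fluctuation
(C) catalyst deactivation — outlet temperature low miss; pressure fluctuation miss; selectivity down match; off-color product match; conversion up match; viscosity out of range match
(D) agitator failure — outlet temperature low match; pressure fluctuation match; selectivity down match; off-color product match (via conversion up → pressure drop low → off-color product); conversion up match; viscosity out of range match
(E) control-valve stiction — outlet temperature low miss; pressure fluctuation miss; selectivity down match; off-color product match; conversion up match; viscosity out of range miss
(D) is the only candidate with no mismatches.

D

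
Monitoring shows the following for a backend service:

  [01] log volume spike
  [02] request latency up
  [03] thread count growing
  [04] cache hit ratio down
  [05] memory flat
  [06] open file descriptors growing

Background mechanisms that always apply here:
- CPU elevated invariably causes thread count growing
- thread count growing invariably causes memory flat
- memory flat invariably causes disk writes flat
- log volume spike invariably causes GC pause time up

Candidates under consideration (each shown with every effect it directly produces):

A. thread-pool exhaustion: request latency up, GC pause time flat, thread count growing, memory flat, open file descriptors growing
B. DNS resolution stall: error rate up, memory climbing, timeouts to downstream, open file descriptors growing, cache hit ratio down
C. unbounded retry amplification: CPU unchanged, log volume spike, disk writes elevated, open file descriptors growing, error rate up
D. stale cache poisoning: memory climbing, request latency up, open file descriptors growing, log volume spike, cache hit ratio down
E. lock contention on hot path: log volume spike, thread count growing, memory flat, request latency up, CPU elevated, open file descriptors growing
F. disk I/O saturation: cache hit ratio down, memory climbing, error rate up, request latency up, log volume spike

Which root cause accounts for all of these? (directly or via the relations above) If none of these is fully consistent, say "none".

For each candidate, compare predicted effects to what was observed:
(A) thread-pool exhaustion — log volume spike -; request latency up +; thread count growing +; cache hit ratio down -; memory flat +; open file descriptors growing +
(B) DNS resolution stall — fails on log volume spike, request latency up, thread count growing, memory flat (predicts memory climbing, not memory flat)
(C) unbounded retry amplification — log volume spike +; request latency up -; thread count growing -; cache hit ratio down -; memory flat -; open file descriptors growing +
(D) stale cache poisoning — log volume spike +; request latency up +; thread count growing -; cache hit ratio down +; memory flat -; open file descriptors growing +
(E) lock contention on hot path — log volume spike +; request latency up +; thread count growing +; cache hit ratio down -; memory flat +; open file descriptors growing +
(F) disk I/O saturation — fails on thread count growing, memory flat, open file descriptors growing (predicts memory climbing, not memory flat)
None of the listed candidates fits everything.

none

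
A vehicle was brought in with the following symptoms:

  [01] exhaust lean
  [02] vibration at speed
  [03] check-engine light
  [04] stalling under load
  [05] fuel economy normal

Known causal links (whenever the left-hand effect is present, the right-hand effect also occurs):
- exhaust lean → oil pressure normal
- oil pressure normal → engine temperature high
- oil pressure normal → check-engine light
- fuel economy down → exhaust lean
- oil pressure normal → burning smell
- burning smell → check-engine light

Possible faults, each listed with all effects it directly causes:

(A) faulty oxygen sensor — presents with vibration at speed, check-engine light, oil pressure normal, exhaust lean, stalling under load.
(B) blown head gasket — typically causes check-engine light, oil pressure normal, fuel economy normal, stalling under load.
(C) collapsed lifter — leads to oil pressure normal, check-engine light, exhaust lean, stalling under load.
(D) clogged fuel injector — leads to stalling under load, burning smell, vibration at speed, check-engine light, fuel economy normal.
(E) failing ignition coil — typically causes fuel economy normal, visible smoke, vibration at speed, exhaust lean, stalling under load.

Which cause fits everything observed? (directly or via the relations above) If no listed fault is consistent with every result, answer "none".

Per-candidate check:
(A) faulty oxygen sensor — does not account for fuel economy normal
(B) blown head gasket — exhaust lean miss; vibration at speed miss; check-engine light match; stalling under load match; fuel economy normal match
(C) collapsed lifter — exhaust lean match; vibration at speed miss; check-engine light match; stalling under load match; fuel economy normal miss
(D) clogged fuel injector — exhaust lean miss; vibration at speed match; check-engine light match; stalling under load match; fuel economy normal match
(E) failing ignition coil — accounts for every observation (check-engine light through exhaust lean → oil pressure normal → check-engine light)
(E) is the only candidate with no mismatches.

E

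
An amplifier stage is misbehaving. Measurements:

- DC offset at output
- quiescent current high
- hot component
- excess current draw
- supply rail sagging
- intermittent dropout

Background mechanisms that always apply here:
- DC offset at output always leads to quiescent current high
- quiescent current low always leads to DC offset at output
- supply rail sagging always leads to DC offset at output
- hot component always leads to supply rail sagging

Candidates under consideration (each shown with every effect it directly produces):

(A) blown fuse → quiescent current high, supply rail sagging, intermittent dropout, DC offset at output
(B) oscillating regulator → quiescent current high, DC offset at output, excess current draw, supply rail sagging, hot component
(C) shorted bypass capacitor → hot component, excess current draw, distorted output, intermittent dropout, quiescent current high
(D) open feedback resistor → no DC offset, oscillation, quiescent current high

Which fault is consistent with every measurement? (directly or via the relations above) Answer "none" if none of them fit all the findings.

For each candidate, compare predicted effects to what was observed:
(A) blown fuse — does not account for hot component, excess current draw
(B) oscillating regulator — DC offset at output match; quiescent current high match; hot component match; excess current draw match; supply rail sagging match; intermittent dropout miss
(C) shorted bypass capacitor — DC offset at output match (via hot component → supply rail sagging → DC offset at output); quiescent current high match; hot component match; excess current draw match; supply rail sagging match (via hot component → supply rail sagging); intermittent dropout match
(D) open feedback resistor — fails on DC offset at output, hot component, excess current draw, supply rail sagging, intermittent dropout (predicts no DC offset, not DC offset at output)
Only (C) is consistent with every observation.

C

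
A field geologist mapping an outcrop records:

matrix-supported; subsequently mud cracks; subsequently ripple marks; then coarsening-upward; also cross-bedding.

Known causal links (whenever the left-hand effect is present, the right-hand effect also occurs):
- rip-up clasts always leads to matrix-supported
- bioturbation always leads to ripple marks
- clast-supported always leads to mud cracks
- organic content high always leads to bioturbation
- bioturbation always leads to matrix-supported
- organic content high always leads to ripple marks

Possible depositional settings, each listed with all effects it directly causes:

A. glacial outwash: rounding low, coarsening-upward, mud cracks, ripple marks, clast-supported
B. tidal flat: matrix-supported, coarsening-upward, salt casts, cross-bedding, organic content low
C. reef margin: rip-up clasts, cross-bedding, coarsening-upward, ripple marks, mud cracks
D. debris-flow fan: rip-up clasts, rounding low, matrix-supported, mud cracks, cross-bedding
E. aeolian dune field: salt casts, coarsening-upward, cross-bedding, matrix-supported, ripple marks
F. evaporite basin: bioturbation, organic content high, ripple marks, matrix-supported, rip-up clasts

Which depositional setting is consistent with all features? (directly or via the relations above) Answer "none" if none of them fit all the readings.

Checking each candidate against the observations:
(A) glacial outwash — matrix-supported -; mud cracks +; ripple marks +; coarsening-upward +; cross-bedding -
(B) tidal flat — does not account for mud cracks, ripple marks
(C) reef margin — accounts for every observation (matrix-supported via rip-up clasts → matrix-supported)
(D) debris-flow fan — matrix-supported +; mud cracks +; ripple marks -; coarsening-upward -; cross-bedding +
(E) aeolian dune field — matrix-supported +; mud cracks -; ripple marks +; coarsening-upward +; cross-bedding +
(F) evaporite basin — does not account for mud cracks, coarsening-upward, cross-bedding
Only (C) is consistent with every observation.

C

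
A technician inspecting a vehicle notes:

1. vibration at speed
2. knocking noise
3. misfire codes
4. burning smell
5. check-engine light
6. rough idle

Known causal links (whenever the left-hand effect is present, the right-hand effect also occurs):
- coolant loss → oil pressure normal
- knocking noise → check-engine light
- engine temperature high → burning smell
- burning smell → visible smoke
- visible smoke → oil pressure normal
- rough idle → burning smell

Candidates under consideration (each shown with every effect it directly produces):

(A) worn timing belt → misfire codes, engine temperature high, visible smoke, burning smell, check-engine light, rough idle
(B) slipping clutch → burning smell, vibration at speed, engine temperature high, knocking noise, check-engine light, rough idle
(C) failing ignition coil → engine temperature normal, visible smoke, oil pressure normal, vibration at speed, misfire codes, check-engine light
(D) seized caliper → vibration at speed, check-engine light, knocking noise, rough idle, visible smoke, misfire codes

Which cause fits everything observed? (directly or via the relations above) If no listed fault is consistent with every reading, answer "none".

For each candidate, compare predicted effects to what was observed:
(A) worn timing belt — does not account for vibration at speed, knocking noise
(B) slipping clutch — vibration at speed yes; knocking noise yes; misfire codes NO; burning smell yes; check-engine light yes; rough idle yes
(C) failing ignition coil — does not account for knocking noise, burning smell, rough idle
(D) seized caliper — vibration at speed yes; knocking noise yes; misfire codes yes; burning smell yes (through rough idle → burning smell); check-engine light yes; rough idle yes
(D) is the only candidate with no mismatches.

D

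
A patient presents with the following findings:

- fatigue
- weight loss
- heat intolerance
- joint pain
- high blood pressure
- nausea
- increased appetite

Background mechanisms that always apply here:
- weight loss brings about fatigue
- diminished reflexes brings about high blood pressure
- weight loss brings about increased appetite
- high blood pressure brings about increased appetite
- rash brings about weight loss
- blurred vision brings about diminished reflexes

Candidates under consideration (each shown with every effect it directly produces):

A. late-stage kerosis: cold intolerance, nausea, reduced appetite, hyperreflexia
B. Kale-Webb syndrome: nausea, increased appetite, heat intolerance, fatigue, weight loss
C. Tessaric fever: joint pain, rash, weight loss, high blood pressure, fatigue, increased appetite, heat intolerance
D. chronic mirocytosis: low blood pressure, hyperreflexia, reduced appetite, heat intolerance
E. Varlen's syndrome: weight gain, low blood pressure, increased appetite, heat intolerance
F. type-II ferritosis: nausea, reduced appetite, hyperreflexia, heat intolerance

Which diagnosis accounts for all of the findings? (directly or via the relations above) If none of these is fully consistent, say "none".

Testing each hypothesis:
(A) late-stage kerosis — fails on fatigue, weight loss, heat intolerance, joint pain, high blood pressure, increased appetite (predicts cold intolerance, not heat intolerance; predicts reduced appetite, not increased appetite)
(B) Kale-Webb syndrome — does not account for joint pain, high blood pressure
(C) Tessaric fever — fatigue +; weight loss +; heat intolerance +; joint pain +; high blood pressure +; nausea -; increased appetite +
(D) chronic mirocytosis — fatigue -; weight loss -; heat intolerance +; joint pain -; high blood pressure -; nausea -; increased appetite -
(E) Varlen's syndrome — fatigue -; weight loss -; heat intolerance +; joint pain -; high blood pressure -; nausea -; increased appetite +
(F) type-II ferritosis — fatigue -; weight loss -; heat intolerance +; joint pain -; high blood pressure -; nausea +; increased appetite -
No candidate is consistent with all observations.

none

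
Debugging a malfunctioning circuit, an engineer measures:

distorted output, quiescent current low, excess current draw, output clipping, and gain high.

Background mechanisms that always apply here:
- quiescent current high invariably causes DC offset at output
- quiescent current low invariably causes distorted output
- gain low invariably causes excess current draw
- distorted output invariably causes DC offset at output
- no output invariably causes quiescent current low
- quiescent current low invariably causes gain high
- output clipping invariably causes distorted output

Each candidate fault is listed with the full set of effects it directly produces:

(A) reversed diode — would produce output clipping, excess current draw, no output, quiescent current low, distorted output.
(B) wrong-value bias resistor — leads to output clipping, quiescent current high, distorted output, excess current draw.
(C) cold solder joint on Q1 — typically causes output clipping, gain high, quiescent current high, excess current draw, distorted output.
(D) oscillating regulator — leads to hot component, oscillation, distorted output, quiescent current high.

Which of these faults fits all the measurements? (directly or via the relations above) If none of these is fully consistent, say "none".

For each candidate, compare predicted effects to what was observed:
(A) reversed diode — accounts for every observation (gain high via quiescent current low → gain high)
(B) wrong-value bias resistor — distorted output +; quiescent current low -; excess current draw +; output clipping +; gain high -
(C) cold solder joint on Q1 — distorted output +; quiescent current low -; excess current draw +; output clipping +; gain high +
(D) oscillating regulator — distorted output +; quiescent current low -; excess current draw -; output clipping -; gain high -
(A) alone accounts for all the evidence.

A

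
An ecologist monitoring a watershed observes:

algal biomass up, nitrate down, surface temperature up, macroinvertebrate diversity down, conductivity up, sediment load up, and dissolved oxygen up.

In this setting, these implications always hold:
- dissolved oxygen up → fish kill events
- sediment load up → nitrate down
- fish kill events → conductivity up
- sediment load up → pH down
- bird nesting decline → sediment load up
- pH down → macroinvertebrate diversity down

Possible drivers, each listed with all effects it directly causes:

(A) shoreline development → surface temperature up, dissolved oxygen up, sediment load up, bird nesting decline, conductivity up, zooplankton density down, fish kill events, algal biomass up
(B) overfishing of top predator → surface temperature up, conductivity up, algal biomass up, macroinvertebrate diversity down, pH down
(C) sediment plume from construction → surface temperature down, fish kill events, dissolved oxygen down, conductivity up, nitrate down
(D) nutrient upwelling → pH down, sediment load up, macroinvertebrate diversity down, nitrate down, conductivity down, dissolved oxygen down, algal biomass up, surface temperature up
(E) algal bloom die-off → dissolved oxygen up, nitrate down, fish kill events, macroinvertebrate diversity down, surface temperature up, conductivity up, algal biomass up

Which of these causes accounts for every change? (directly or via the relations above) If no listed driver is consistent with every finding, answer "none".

A

Testing each hypothesis:
(A) shoreline development — accounts for every observation (nitrate down through sediment load up → nitrate down)
(B) overfishing of top predator — algal biomass up match; nitrate down miss; surface temperature up match; macroinvertebrate diversity down match; conductivity up match; sediment load up miss; dissolved oxygen up miss
(C) sediment plume from construction — algal biomass up miss; nitrate down match; surface temperature up miss; macroinvertebrate diversity down miss; conductivity up match; sediment load up miss; dissolved oxygen up miss
(D) nutrient upwelling — fails on conductivity up, dissolved oxygen up (predicts conductivity down, not conductivity up; predicts dissolved oxygen down, not dissolved oxygen up)
(E) algal bloom die-off — does not account for sediment load up
(A) alone accounts for all the evidence.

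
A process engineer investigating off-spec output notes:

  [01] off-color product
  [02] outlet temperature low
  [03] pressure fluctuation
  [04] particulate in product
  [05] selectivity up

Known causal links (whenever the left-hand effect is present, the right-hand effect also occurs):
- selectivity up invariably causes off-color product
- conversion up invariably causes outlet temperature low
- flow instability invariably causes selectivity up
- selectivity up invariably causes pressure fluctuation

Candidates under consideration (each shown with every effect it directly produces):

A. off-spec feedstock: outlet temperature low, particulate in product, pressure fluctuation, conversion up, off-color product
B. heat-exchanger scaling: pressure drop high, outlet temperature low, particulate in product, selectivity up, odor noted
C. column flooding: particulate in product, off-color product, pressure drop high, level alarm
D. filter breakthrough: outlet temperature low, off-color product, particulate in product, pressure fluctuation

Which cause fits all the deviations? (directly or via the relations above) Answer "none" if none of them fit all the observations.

B

Per-candidate check:
(A) off-spec feedstock — off-color product match; outlet temperature low match; pressure fluctuation match; particulate in product match; selectivity up miss
(B) heat-exchanger scaling — accounts for every observation (off-color product via selectivity up → off-color product)
(C) column flooding — does not account for outlet temperature low, pressure fluctuation, selectivity up
(D) filter breakthrough — off-color product match; outlet temperature low match; pressure fluctuation match; particulate in product match; selectivity up miss
(B) is the only candidate with no mismatches.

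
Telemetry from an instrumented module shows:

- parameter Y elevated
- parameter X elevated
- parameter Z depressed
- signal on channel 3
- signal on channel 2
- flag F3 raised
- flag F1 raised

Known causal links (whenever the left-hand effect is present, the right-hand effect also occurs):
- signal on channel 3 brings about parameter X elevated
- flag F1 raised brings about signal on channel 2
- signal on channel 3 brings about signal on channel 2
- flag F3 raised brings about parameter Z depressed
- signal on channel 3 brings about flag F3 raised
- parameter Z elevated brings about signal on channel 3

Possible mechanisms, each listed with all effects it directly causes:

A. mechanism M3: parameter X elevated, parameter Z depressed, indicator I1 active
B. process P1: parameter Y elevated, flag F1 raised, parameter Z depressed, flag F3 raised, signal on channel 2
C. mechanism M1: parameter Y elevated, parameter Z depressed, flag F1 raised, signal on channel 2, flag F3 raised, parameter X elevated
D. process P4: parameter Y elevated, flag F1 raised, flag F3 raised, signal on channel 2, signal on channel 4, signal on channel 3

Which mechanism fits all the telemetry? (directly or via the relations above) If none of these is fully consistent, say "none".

D

Testing each hypothesis:
(A) mechanism M3 — parameter Y elevated -; parameter X elevated +; parameter Z depressed +; signal on channel 3 -; signal on channel 2 -; flag F3 raised -; flag F1 raised -
(B) process P1 — does not account for parameter X elevated, signal on channel 3
(C) mechanism M1 — parameter Y elevated +; parameter X elevated +; parameter Z depressed +; signal on channel 3 -; signal on channel 2 +; flag F3 raised +; flag F1 raised +
(D) process P4 — parameter Y elevated +; parameter X elevated + (by signal on channel 3 → parameter X elevated); parameter Z depressed + (by flag F3 raised → parameter Z depressed); signal on channel 3 +; signal on channel 2 +; flag F3 raised +; flag F1 raised +
(D) alone accounts for all the evidence.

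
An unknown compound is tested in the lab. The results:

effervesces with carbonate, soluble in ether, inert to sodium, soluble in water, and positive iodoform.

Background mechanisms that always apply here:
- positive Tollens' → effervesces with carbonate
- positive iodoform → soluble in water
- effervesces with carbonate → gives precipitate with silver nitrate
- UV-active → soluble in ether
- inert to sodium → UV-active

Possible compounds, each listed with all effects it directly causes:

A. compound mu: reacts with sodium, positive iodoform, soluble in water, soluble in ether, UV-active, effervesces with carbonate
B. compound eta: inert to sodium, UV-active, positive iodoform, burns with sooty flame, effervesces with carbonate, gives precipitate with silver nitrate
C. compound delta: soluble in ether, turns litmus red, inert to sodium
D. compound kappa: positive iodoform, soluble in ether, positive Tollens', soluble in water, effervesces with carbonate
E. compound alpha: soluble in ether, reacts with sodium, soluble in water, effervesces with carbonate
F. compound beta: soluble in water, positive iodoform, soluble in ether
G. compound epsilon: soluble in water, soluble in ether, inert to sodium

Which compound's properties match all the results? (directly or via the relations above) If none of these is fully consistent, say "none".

B

Testing each hypothesis:
(A) compound mu — effervesces with carbonate +; soluble in ether +; inert to sodium -; soluble in water +; positive iodoform +
(B) compound eta — accounts for every observation (soluble in ether by UV-active → soluble in ether)
(C) compound delta — does not account for effervesces with carbonate, soluble in water, positive iodoform
(D) compound kappa — does not account for inert to sodium
(E) compound alpha — effervesces with carbonate +; soluble in ether +; inert to sodium -; soluble in water +; positive iodoform -
(F) compound beta — does not account for effervesces with carbonate, inert to sodium
(G) compound epsilon — does not account for effervesces with carbonate, positive iodoform
(B) alone accounts for all the evidence.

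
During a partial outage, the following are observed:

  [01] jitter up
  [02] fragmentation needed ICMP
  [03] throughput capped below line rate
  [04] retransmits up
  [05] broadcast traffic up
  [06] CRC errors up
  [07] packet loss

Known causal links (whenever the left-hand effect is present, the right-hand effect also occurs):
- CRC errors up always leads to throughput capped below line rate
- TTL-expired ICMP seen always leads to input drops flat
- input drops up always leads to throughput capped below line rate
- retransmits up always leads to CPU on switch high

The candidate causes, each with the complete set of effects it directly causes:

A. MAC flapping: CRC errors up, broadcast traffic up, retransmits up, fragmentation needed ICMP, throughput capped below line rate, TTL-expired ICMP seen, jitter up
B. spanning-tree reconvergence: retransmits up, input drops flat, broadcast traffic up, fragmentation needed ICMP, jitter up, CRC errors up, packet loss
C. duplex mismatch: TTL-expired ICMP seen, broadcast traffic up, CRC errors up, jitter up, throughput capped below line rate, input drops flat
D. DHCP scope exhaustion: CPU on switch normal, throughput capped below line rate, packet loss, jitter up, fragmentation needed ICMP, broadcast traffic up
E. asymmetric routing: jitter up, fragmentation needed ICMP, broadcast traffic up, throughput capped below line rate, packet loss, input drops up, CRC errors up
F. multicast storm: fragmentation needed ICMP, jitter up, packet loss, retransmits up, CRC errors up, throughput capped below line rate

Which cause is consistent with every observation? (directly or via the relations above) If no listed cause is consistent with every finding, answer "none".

B

Testing each hypothesis:
(A) MAC flapping — jitter up yes; fragmentation needed ICMP yes; throughput capped below line rate yes; retransmits up yes; broadcast traffic up yes; CRC errors up yes; packet loss NO
(B) spanning-tree reconvergence — accounts for every observation (throughput capped below line rate through CRC errors up → throughput capped below line rate)
(C) duplex mismatch — jitter up yes; fragmentation needed ICMP NO; throughput capped below line rate yes; retransmits up NO; broadcast traffic up yes; CRC errors up yes; packet loss NO
(D) DHCP scope exhaustion — jitter up yes; fragmentation needed ICMP yes; throughput capped below line rate yes; retransmits up NO; broadcast traffic up yes; CRC errors up NO; packet loss yes
(E) asymmetric routing — jitter up yes; fragmentation needed ICMP yes; throughput capped below line rate yes; retransmits up NO; broadcast traffic up yes; CRC errors up yes; packet loss yes
(F) multicast storm — does not account for broadcast traffic up
(B) alone accounts for all the evidence.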